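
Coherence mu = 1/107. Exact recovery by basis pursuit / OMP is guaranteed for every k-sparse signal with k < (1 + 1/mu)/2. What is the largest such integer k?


1/mu = 107.
1 + 1/mu = 108.
(1 + 1/mu)/2 = 54 is an integer and the inequality is strict, so k_max = 54 - 1 = 53.

53


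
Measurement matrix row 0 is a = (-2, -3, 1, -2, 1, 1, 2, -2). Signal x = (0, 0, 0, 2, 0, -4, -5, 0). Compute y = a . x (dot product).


Non-zero terms: ['-2*2', '1*-4', '2*-5']
Products: [-4, -4, -10]
y = sum = -18.

-18


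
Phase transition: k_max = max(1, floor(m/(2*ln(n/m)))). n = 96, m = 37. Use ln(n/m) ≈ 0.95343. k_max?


n/m = 96/37.
ln(n/m) ≈ 0.95343.
2*ln(n/m) ≈ 1.90686.
m/(2*ln(n/m)) ≈ 37/1.90686 ≈ 19.4036.
floor = 19.
k_max = max(1, 19) = 19.

19


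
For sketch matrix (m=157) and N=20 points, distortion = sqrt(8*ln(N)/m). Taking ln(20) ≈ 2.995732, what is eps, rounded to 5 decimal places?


ln(20) ≈ 2.995732.
8*ln(N)/m ≈ 8*2.995732/157 ≈ 0.15264876.
eps = sqrt(0.15264876) ≈ 0.3907029 ≈ 0.39070.

0.39070


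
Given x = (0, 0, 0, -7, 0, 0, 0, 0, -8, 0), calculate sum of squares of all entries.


Non-zero entries: [(3, -7), (8, -8)]
Squares: [49, 64]
||x||_2^2 = sum = 113.

113


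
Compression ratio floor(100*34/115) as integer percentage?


100*m/n = 100*34/115 ≈ 29.5652.
floor = 29.

29


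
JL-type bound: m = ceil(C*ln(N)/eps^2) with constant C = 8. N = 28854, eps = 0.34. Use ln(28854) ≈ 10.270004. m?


ln(28854) ≈ 10.270004.
eps^2 = 0.34^2 = 0.1156.
C*ln(N)/eps^2 ≈ 8*10.270004/0.1156 ≈ 710.7269.
m = ceil(710.7269) = 711.

711


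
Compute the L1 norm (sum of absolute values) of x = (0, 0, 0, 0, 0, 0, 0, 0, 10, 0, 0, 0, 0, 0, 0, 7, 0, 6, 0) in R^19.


Non-zero entries: [(8, 10), (15, 7), (17, 6)]
Absolute values: [10, 7, 6]
||x||_1 = sum = 23.

23


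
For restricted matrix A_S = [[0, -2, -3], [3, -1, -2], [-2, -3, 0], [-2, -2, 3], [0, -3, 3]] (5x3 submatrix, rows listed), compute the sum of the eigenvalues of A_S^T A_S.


Sum of eigenvalues of A_S^T A_S = trace(A_S^T A_S) = sum of squared column norms of A_S.
A_S^T A_S diagonal: [17, 27, 31].
trace = 17 + 27 + 31 = 75.

75


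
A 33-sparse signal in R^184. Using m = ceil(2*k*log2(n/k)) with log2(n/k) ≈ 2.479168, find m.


log2(n/k) = log2(184/33) ≈ 2.479168.
2*k*log2(n/k) ≈ 2*33*2.479168 = 163.625088.
m = ceil(163.625088) = 164.

164


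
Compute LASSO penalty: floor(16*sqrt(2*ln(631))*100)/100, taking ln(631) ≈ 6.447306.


ln(631) ≈ 6.447306.
2*ln(n) ≈ 12.894612.
sqrt(2*ln(n)) ≈ sqrt(12.894612) ≈ 3.590907.
lambda ≈ 16*3.590907 = 57.454512.
floor(lambda*100)/100 = 57.45.

57.45


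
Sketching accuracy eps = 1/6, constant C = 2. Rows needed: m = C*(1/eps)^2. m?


1/eps = 6.
(1/eps)^2 = 36.
m = 2*36 = 72.

72


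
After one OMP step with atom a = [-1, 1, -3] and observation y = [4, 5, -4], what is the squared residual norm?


a^T a = 11.
a^T y = 13.
coeff = 13/11 = 13/11.
||r||^2 = 458/11.

458/11


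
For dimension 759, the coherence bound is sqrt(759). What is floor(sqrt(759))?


27^2 = 729 <= 759 < 784 = 28^2, so 27 <= sqrt(759) < 28.
floor(sqrt(759)) = 27.

27


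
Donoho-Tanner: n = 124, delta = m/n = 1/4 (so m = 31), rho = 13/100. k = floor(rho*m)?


m = 1/4*124 = 31.
rho = 13/100.
rho*m = 13/100*31 = 4.03.
k = floor(4.03) = 4.

4


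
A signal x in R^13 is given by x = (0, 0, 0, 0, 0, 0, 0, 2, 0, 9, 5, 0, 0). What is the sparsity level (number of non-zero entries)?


Non-zero positions: [7, 9, 10].
Sparsity = 3.

3


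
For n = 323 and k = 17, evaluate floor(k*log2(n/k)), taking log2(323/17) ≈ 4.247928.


log2(n/k) = log2(323/17) ≈ 4.247928.
k*log2(n/k) ≈ 17*4.247928 = 72.214776.
floor(72.214776) = 72.

72


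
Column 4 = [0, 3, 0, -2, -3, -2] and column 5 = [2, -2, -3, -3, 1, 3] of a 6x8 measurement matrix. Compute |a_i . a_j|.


Inner product: 0*2 + 3*-2 + 0*-3 + -2*-3 + -3*1 + -2*3
Products: [0, -6, 0, 6, -3, -6]
Sum = -9.
|dot| = 9.

9


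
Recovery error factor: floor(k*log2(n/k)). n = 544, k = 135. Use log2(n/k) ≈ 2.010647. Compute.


log2(n/k) = log2(544/135) ≈ 2.010647.
k*log2(n/k) ≈ 135*2.010647 = 271.437345.
floor(271.437345) = 271.

271


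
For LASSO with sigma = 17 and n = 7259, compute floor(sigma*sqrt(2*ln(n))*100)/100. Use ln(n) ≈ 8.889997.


ln(7259) ≈ 8.889997.
2*ln(n) ≈ 17.779994.
sqrt(2*ln(n)) ≈ sqrt(17.779994) ≈ 4.216633.
lambda ≈ 17*4.216633 = 71.682761.
floor(lambda*100)/100 = 71.68.

71.68


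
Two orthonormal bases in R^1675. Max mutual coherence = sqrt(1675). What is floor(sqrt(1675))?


40^2 = 1600 <= 1675 < 1681 = 41^2, so 40 <= sqrt(1675) < 41.
floor(sqrt(1675)) = 40.

40


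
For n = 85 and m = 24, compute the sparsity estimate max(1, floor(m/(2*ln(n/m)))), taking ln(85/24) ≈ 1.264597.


n/m = 85/24.
ln(n/m) ≈ 1.264597.
2*ln(n/m) ≈ 2.529194.
m/(2*ln(n/m)) ≈ 24/2.529194 ≈ 9.4892.
floor = 9.
k_max = max(1, 9) = 9.

9


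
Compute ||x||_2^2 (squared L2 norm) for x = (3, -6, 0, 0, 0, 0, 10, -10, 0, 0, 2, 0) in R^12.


Non-zero entries: [(0, 3), (1, -6), (6, 10), (7, -10), (10, 2)]
Squares: [9, 36, 100, 100, 4]
||x||_2^2 = sum = 249.

249


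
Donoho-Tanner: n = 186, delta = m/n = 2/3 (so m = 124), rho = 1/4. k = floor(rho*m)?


m = 2/3*186 = 124.
rho = 1/4.
rho*m = 1/4*124 = 31.
k = floor(31) = 31.

31


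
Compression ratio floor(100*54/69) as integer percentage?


100*m/n = 100*54/69 ≈ 78.2609.
floor = 78.

78


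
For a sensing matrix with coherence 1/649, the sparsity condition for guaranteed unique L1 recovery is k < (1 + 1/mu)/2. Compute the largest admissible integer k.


1/mu = 649.
1 + 1/mu = 650.
(1 + 1/mu)/2 = 325 is an integer and the inequality is strict, so k_max = 325 - 1 = 324.

324


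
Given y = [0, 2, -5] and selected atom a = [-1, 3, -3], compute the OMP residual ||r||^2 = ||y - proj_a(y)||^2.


a^T a = 19.
a^T y = 21.
coeff = 21/19 = 21/19.
||r||^2 = 110/19.

110/19


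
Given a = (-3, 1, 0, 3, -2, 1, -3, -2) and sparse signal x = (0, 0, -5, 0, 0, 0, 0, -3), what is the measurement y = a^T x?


Non-zero terms: ['0*-5', '-2*-3']
Products: [0, 6]
y = sum = 6.

6


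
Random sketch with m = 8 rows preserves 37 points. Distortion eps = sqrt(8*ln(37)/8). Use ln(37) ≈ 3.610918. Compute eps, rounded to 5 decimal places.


ln(37) ≈ 3.610918.
8*ln(N)/m ≈ 8*3.610918/8 ≈ 3.610918.
eps = sqrt(3.610918) ≈ 1.9002416 ≈ 1.90024.

1.90024


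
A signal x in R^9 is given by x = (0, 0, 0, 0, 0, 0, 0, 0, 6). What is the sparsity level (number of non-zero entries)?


Non-zero positions: [8].
Sparsity = 1.

1


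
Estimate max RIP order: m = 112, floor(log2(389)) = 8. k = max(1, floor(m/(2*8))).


floor(log2(389)) = 8.
2*8 = 16.
m/(2*floor(log2(n))) = 112/16 ≈ 7.0.
floor = 7.
k = max(1, 7) = 7.

7


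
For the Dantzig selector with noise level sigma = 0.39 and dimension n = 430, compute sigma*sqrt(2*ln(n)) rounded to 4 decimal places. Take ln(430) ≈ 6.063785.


ln(430) ≈ 6.063785.
2*ln(n) ≈ 12.12757.
sqrt(2*ln(n)) ≈ sqrt(12.12757) ≈ 3.482466.
threshold ≈ 0.39*3.482466 = 1.35816174 ≈ 1.3582.

1.3582


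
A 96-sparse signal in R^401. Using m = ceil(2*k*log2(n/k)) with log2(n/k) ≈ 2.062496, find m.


log2(n/k) = log2(401/96) ≈ 2.062496.
2*k*log2(n/k) ≈ 2*96*2.062496 = 395.999232.
m = ceil(395.999232) = 396.

396


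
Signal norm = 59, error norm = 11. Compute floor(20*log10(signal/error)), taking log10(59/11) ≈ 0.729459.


||x||/||e|| = 59/11.
log10(59/11) ≈ 0.729459.
20*log10(||x||/||e||) ≈ 20*0.729459 = 14.58918.
floor(14.58918) = 14.

14


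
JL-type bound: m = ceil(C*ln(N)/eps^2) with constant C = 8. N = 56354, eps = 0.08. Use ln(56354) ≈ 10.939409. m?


ln(56354) ≈ 10.939409.
eps^2 = 0.08^2 = 0.0064.
C*ln(N)/eps^2 ≈ 8*10.939409/0.0064 ≈ 13674.2612.
m = ceil(13674.2612) = 13675.

13675


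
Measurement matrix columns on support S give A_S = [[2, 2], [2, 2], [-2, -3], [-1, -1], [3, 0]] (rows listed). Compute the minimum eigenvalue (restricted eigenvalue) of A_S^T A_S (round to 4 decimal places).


A_S^T A_S = [[22, 15], [15, 18]].
trace = 40.
det = 171.
disc = trace^2 - 4*det = 1600 - 4*171 = 916.
sqrt(916) ≈ 30.265492.
lam_min = (40 - sqrt(916))/2 ≈ (40 - 30.265492)/2 = 4.867254 ≈ 4.8673.

4.8673


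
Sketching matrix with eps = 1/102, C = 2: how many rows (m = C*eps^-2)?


1/eps = 102.
(1/eps)^2 = 10404.
m = 2*10404 = 20808.

20808


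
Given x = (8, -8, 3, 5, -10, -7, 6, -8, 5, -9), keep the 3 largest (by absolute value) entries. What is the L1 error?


Sorted |x_i| descending: [10, 9, 8, 8, 8, 7, 6, 5, 5, 3]
Keep top 3: [10, 9, 8]
Tail entries: [8, 8, 7, 6, 5, 5, 3]
L1 error = sum of tail = 42.

42


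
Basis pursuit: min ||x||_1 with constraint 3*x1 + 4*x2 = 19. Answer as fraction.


Axis intercepts:
  x1 = 19/3, x2 = 0: L1 = 19/3
  x1 = 0, x2 = 19/4: L1 = 19/4
x* = (0, 19/4)
||x*||_1 = 19/4.

19/4


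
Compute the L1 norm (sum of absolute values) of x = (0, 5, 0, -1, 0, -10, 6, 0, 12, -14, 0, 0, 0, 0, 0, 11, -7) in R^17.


Non-zero entries: [(1, 5), (3, -1), (5, -10), (6, 6), (8, 12), (9, -14), (15, 11), (16, -7)]
Absolute values: [5, 1, 10, 6, 12, 14, 11, 7]
||x||_1 = sum = 66.

66


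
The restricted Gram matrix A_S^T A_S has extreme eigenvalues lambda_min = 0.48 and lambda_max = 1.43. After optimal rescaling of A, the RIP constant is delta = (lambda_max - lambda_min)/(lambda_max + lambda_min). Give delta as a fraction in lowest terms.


lambda_max - lambda_min = 1.43 - 0.48 = 0.95.
lambda_max + lambda_min = 1.43 + 0.48 = 1.91.
delta = 0.95/1.91 = 95/191.

95/191


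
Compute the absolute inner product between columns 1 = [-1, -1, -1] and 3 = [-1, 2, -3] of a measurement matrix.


Inner product: -1*-1 + -1*2 + -1*-3
Products: [1, -2, 3]
Sum = 2.
|dot| = 2.

2


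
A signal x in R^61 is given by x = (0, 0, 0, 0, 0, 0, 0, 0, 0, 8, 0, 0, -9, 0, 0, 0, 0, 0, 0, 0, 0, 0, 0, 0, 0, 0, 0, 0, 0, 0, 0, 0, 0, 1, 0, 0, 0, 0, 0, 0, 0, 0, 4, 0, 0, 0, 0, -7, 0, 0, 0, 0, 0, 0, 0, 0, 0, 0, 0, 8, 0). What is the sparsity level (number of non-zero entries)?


Non-zero positions: [9, 12, 33, 42, 47, 59].
Sparsity = 6.

6


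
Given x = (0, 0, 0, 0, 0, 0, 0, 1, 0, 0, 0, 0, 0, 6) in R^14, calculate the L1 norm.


Non-zero entries: [(7, 1), (13, 6)]
Absolute values: [1, 6]
||x||_1 = sum = 7.

7


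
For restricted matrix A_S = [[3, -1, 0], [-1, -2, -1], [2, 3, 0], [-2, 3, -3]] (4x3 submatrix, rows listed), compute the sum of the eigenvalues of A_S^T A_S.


Sum of eigenvalues of A_S^T A_S = trace(A_S^T A_S) = sum of squared column norms of A_S.
A_S^T A_S diagonal: [18, 23, 10].
trace = 18 + 23 + 10 = 51.

51


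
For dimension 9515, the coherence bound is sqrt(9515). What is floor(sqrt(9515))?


97^2 = 9409 <= 9515 < 9604 = 98^2, so 97 <= sqrt(9515) < 98.
floor(sqrt(9515)) = 97.

97


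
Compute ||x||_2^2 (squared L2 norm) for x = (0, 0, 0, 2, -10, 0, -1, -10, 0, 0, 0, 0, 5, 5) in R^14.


Non-zero entries: [(3, 2), (4, -10), (6, -1), (7, -10), (12, 5), (13, 5)]
Squares: [4, 100, 1, 100, 25, 25]
||x||_2^2 = sum = 255.

255


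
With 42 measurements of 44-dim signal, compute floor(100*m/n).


100*m/n = 100*42/44 ≈ 95.4545.
floor = 95.

95


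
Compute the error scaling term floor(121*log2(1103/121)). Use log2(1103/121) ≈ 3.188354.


log2(n/k) = log2(1103/121) ≈ 3.188354.
k*log2(n/k) ≈ 121*3.188354 = 385.790834.
floor(385.790834) = 385.

385


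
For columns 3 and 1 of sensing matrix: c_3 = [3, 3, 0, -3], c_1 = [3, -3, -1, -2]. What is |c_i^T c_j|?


Inner product: 3*3 + 3*-3 + 0*-1 + -3*-2
Products: [9, -9, 0, 6]
Sum = 6.
|dot| = 6.

6


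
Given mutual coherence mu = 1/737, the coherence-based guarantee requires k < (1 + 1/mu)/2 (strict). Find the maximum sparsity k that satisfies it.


1/mu = 737.
1 + 1/mu = 738.
(1 + 1/mu)/2 = 369 is an integer and the inequality is strict, so k_max = 369 - 1 = 368.

368


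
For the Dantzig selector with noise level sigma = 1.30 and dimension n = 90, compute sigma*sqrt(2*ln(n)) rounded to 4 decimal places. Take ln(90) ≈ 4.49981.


ln(90) ≈ 4.49981.
2*ln(n) ≈ 8.99962.
sqrt(2*ln(n)) ≈ sqrt(8.99962) ≈ 2.999937.
threshold ≈ 1.30*2.999937 = 3.8999181 ≈ 3.8999.

3.8999


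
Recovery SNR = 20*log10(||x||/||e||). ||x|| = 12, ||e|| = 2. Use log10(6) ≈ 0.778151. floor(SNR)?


||x||/||e|| = 12/2 = 6.
log10(6) ≈ 0.778151.
20*log10(||x||/||e||) ≈ 20*0.778151 = 15.56302.
floor(15.56302) = 15.

15


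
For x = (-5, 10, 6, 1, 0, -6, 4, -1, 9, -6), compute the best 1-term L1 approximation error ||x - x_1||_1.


Sorted |x_i| descending: [10, 9, 6, 6, 6, 5, 4, 1, 1, 0]
Keep top 1: [10]
Tail entries: [9, 6, 6, 6, 5, 4, 1, 1, 0]
L1 error = sum of tail = 38.

38


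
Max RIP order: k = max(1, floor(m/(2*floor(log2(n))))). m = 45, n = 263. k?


floor(log2(263)) = 8.
2*8 = 16.
m/(2*floor(log2(n))) = 45/16 ≈ 2.8125.
floor = 2.
k = max(1, 2) = 2.

2


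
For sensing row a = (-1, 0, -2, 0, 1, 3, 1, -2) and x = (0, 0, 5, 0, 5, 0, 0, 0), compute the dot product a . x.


Non-zero terms: ['-2*5', '1*5']
Products: [-10, 5]
y = sum = -5.

-5


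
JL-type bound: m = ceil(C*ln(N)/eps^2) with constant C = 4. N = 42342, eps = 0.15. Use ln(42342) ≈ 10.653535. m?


ln(42342) ≈ 10.653535.
eps^2 = 0.15^2 = 0.0225.
C*ln(N)/eps^2 ≈ 4*10.653535/0.0225 ≈ 1893.9618.
m = ceil(1893.9618) = 1894.

1894


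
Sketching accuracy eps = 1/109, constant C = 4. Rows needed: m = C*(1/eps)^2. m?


1/eps = 109.
(1/eps)^2 = 11881.
m = 4*11881 = 47524.

47524


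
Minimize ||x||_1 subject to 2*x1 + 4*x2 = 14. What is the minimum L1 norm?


Axis intercepts:
  x1 = 7, x2 = 0: L1 = 7
  x1 = 0, x2 = 7/2: L1 = 7/2
x* = (0, 7/2)
||x*||_1 = 7/2.

7/2


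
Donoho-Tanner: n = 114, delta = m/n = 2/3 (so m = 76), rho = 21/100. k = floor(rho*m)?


m = 2/3*114 = 76.
rho = 21/100.
rho*m = 21/100*76 = 15.96.
k = floor(15.96) = 15.

15


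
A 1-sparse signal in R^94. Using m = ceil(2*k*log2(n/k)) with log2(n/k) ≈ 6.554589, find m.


log2(n/k) = log2(94/1) ≈ 6.554589.
2*k*log2(n/k) ≈ 2*1*6.554589 = 13.109178.
m = ceil(13.109178) = 14.

14


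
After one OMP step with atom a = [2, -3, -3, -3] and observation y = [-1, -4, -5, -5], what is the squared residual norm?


a^T a = 31.
a^T y = 40.
coeff = 40/31 = 40/31.
||r||^2 = 477/31.

477/31


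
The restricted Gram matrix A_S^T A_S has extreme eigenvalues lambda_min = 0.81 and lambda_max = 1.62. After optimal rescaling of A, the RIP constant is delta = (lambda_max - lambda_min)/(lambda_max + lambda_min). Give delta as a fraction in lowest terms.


lambda_max - lambda_min = 1.62 - 0.81 = 0.81.
lambda_max + lambda_min = 1.62 + 0.81 = 2.43.
delta = 0.81/2.43 = 81/243 = 1/3.

1/3


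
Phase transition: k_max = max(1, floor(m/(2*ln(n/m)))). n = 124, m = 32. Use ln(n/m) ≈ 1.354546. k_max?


n/m = 124/32 = 31/8.
ln(n/m) ≈ 1.354546.
2*ln(n/m) ≈ 2.709092.
m/(2*ln(n/m)) ≈ 32/2.709092 ≈ 11.8121.
floor = 11.
k_max = max(1, 11) = 11.

11


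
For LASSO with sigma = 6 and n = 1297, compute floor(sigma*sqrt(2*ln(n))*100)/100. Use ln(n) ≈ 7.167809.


ln(1297) ≈ 7.167809.
2*ln(n) ≈ 14.335618.
sqrt(2*ln(n)) ≈ sqrt(14.335618) ≈ 3.786241.
lambda ≈ 6*3.786241 = 22.717446.
floor(lambda*100)/100 = 22.71.

22.71


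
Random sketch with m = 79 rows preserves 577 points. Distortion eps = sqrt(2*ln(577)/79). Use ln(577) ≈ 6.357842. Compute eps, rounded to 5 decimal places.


ln(577) ≈ 6.357842.
2*ln(N)/m ≈ 2*6.357842/79 ≈ 0.16095803.
eps = sqrt(0.16095803) ≈ 0.4011958 ≈ 0.40120.

0.40120


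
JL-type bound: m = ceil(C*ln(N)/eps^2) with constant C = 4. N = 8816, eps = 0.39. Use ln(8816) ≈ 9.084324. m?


ln(8816) ≈ 9.084324.
eps^2 = 0.39^2 = 0.1521.
C*ln(N)/eps^2 ≈ 4*9.084324/0.1521 ≈ 238.904.
m = ceil(238.904) = 239.

239


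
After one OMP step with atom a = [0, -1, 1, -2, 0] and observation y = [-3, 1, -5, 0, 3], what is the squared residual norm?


a^T a = 6.
a^T y = -6.
coeff = -6/6 = -1.
||r||^2 = 38.

38


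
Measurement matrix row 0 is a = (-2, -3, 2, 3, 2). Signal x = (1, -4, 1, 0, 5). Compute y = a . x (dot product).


Non-zero terms: ['-2*1', '-3*-4', '2*1', '2*5']
Products: [-2, 12, 2, 10]
y = sum = 22.

22


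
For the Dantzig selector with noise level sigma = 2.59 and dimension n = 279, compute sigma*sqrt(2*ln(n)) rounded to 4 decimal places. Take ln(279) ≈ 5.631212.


ln(279) ≈ 5.631212.
2*ln(n) ≈ 11.262424.
sqrt(2*ln(n)) ≈ sqrt(11.262424) ≈ 3.355954.
threshold ≈ 2.59*3.355954 = 8.69192086 ≈ 8.6919.

8.6919


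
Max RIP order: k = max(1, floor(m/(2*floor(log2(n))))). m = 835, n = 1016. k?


floor(log2(1016)) = 9.
2*9 = 18.
m/(2*floor(log2(n))) = 835/18 ≈ 46.3889.
floor = 46.
k = max(1, 46) = 46.

46


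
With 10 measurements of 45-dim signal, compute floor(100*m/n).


100*m/n = 100*10/45 ≈ 22.2222.
floor = 22.

22


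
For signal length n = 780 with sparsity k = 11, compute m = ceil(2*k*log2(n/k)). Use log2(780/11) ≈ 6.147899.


log2(n/k) = log2(780/11) ≈ 6.147899.
2*k*log2(n/k) ≈ 2*11*6.147899 = 135.253778.
m = ceil(135.253778) = 136.

136


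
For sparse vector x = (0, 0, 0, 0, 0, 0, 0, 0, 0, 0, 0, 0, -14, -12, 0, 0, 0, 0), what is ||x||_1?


Non-zero entries: [(12, -14), (13, -12)]
Absolute values: [14, 12]
||x||_1 = sum = 26.

26


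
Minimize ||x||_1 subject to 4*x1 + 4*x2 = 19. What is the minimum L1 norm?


Axis intercepts:
  x1 = 19/4, x2 = 0: L1 = 19/4
  x1 = 0, x2 = 19/4: L1 = 19/4
x* = (19/4, 0)
||x*||_1 = 19/4.

19/4


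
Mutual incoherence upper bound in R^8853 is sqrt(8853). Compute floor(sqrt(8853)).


94^2 = 8836 <= 8853 < 9025 = 95^2, so 94 <= sqrt(8853) < 95.
floor(sqrt(8853)) = 94.

94


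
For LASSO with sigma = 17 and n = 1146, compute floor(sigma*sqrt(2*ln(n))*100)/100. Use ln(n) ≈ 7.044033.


ln(1146) ≈ 7.044033.
2*ln(n) ≈ 14.088066.
sqrt(2*ln(n)) ≈ sqrt(14.088066) ≈ 3.753407.
lambda ≈ 17*3.753407 = 63.807919.
floor(lambda*100)/100 = 63.80.

63.80


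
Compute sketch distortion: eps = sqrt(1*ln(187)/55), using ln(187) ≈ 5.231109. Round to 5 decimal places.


ln(187) ≈ 5.231109.
1*ln(N)/m ≈ 1*5.231109/55 ≈ 0.09511107.
eps = sqrt(0.09511107) ≈ 0.3084008 ≈ 0.30840.

0.30840


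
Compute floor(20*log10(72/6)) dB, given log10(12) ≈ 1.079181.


||x||/||e|| = 72/6 = 12.
log10(12) ≈ 1.079181.
20*log10(||x||/||e||) ≈ 20*1.079181 = 21.58362.
floor(21.58362) = 21.

21


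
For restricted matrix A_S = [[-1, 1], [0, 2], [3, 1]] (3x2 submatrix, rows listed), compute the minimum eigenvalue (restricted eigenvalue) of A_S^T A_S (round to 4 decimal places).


A_S^T A_S = [[10, 2], [2, 6]].
trace = 16.
det = 56.
disc = trace^2 - 4*det = 256 - 4*56 = 32.
sqrt(32) ≈ 5.656854.
lam_min = (16 - sqrt(32))/2 ≈ (16 - 5.656854)/2 = 5.171573 ≈ 5.1716.

5.1716


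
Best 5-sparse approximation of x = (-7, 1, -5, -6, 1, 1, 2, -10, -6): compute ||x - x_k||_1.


Sorted |x_i| descending: [10, 7, 6, 6, 5, 2, 1, 1, 1]
Keep top 5: [10, 7, 6, 6, 5]
Tail entries: [2, 1, 1, 1]
L1 error = sum of tail = 5.

5


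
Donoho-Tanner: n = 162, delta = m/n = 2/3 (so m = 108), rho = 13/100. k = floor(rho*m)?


m = 2/3*162 = 108.
rho = 13/100.
rho*m = 13/100*108 = 14.04.
k = floor(14.04) = 14.

14


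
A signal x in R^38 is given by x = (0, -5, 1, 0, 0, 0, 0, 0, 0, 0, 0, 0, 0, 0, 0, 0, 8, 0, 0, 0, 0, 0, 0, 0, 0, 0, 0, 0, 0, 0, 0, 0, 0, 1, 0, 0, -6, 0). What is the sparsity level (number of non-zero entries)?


Non-zero positions: [1, 2, 16, 33, 36].
Sparsity = 5.

5


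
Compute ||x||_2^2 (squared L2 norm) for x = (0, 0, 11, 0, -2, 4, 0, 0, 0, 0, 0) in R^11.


Non-zero entries: [(2, 11), (4, -2), (5, 4)]
Squares: [121, 4, 16]
||x||_2^2 = sum = 141.

141


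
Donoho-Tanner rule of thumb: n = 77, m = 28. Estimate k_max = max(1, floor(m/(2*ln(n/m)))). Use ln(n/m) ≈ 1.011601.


n/m = 77/28 = 11/4.
ln(n/m) ≈ 1.011601.
2*ln(n/m) ≈ 2.023202.
m/(2*ln(n/m)) ≈ 28/2.023202 ≈ 13.8394.
floor = 13.
k_max = max(1, 13) = 13.

13


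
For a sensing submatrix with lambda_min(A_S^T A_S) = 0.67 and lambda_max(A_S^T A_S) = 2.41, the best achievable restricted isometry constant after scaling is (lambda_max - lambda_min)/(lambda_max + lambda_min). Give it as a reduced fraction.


lambda_max - lambda_min = 2.41 - 0.67 = 1.74.
lambda_max + lambda_min = 2.41 + 0.67 = 3.08.
delta = 1.74/3.08 = 174/308 = 87/154.

87/154


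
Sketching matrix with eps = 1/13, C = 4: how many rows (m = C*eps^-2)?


1/eps = 13.
(1/eps)^2 = 169.
m = 4*169 = 676.

676


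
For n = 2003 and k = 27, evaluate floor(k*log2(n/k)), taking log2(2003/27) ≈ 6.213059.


log2(n/k) = log2(2003/27) ≈ 6.213059.
k*log2(n/k) ≈ 27*6.213059 = 167.752593.
floor(167.752593) = 167.

167


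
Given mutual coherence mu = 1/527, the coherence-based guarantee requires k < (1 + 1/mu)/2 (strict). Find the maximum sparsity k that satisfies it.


1/mu = 527.
1 + 1/mu = 528.
(1 + 1/mu)/2 = 264 is an integer and the inequality is strict, so k_max = 264 - 1 = 263.

263


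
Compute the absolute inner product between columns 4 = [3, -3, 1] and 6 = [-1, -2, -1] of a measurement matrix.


Inner product: 3*-1 + -3*-2 + 1*-1
Products: [-3, 6, -1]
Sum = 2.
|dot| = 2.

2


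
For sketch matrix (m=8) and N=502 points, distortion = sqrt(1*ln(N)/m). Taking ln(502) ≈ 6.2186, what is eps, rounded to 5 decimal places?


ln(502) ≈ 6.2186.
1*ln(N)/m ≈ 1*6.2186/8 ≈ 0.777325.
eps = sqrt(0.777325) ≈ 0.8816604 ≈ 0.88166.

0.88166


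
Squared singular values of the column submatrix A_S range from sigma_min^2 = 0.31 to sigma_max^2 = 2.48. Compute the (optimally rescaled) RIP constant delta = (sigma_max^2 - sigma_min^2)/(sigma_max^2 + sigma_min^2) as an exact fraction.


lambda_max - lambda_min = 2.48 - 0.31 = 2.17.
lambda_max + lambda_min = 2.48 + 0.31 = 2.79.
delta = 2.17/2.79 = 217/279 = 7/9.

7/9


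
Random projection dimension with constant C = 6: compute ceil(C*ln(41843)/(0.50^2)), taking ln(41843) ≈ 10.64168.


ln(41843) ≈ 10.64168.
eps^2 = 0.50^2 = 0.25.
C*ln(N)/eps^2 ≈ 6*10.64168/0.25 ≈ 255.4003.
m = ceil(255.4003) = 256.

256


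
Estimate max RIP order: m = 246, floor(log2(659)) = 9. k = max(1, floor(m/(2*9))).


floor(log2(659)) = 9.
2*9 = 18.
m/(2*floor(log2(n))) = 246/18 ≈ 13.6667.
floor = 13.
k = max(1, 13) = 13.

13


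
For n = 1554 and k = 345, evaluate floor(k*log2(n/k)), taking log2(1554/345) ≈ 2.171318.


log2(n/k) = log2(1554/345) ≈ 2.171318.
k*log2(n/k) ≈ 345*2.171318 = 749.10471.
floor(749.10471) = 749.

749


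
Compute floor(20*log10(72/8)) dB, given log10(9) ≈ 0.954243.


||x||/||e|| = 72/8 = 9.
log10(9) ≈ 0.954243.
20*log10(||x||/||e||) ≈ 20*0.954243 = 19.08486.
floor(19.08486) = 19.

19


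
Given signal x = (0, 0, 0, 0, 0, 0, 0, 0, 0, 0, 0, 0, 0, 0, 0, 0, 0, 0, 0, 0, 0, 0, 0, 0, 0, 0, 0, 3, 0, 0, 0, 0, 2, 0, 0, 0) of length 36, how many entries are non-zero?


Non-zero positions: [27, 32].
Sparsity = 2.

2


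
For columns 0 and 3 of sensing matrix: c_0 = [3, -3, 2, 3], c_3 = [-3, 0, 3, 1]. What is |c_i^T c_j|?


Inner product: 3*-3 + -3*0 + 2*3 + 3*1
Products: [-9, 0, 6, 3]
Sum = 0.
|dot| = 0.

0


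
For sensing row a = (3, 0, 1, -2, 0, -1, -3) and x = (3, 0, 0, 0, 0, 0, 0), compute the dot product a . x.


Non-zero terms: ['3*3']
Products: [9]
y = sum = 9.

9


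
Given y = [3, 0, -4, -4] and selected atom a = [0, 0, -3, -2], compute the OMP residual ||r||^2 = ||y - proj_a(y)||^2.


a^T a = 13.
a^T y = 20.
coeff = 20/13 = 20/13.
||r||^2 = 133/13.

133/13


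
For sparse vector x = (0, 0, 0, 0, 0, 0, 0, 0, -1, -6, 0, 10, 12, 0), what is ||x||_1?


Non-zero entries: [(8, -1), (9, -6), (11, 10), (12, 12)]
Absolute values: [1, 6, 10, 12]
||x||_1 = sum = 29.

29


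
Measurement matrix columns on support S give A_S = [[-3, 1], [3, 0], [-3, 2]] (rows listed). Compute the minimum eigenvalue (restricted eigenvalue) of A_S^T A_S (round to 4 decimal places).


A_S^T A_S = [[27, -9], [-9, 5]].
trace = 32.
det = 54.
disc = trace^2 - 4*det = 1024 - 4*54 = 808.
sqrt(808) ≈ 28.425341.
lam_min = (32 - sqrt(808))/2 ≈ (32 - 28.425341)/2 = 1.7873295 ≈ 1.7873.

1.7873


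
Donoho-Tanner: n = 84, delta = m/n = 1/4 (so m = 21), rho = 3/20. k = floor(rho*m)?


m = 1/4*84 = 21.
rho = 3/20.
rho*m = 3/20*21 = 3.15.
k = floor(3.15) = 3.

3


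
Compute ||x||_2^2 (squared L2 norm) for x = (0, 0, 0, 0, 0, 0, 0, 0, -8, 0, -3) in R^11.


Non-zero entries: [(8, -8), (10, -3)]
Squares: [64, 9]
||x||_2^2 = sum = 73.

73


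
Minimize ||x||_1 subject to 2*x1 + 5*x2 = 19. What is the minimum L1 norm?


Axis intercepts:
  x1 = 19/2, x2 = 0: L1 = 19/2
  x1 = 0, x2 = 19/5: L1 = 19/5
x* = (0, 19/5)
||x*||_1 = 19/5.

19/5


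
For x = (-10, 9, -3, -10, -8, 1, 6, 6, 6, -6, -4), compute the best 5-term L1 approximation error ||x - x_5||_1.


Sorted |x_i| descending: [10, 10, 9, 8, 6, 6, 6, 6, 4, 3, 1]
Keep top 5: [10, 10, 9, 8, 6]
Tail entries: [6, 6, 6, 4, 3, 1]
L1 error = sum of tail = 26.

26


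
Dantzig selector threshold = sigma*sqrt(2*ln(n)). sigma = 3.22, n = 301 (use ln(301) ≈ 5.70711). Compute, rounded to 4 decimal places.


ln(301) ≈ 5.70711.
2*ln(n) ≈ 11.41422.
sqrt(2*ln(n)) ≈ sqrt(11.41422) ≈ 3.378494.
threshold ≈ 3.22*3.378494 = 10.87875068 ≈ 10.8788.

10.8788


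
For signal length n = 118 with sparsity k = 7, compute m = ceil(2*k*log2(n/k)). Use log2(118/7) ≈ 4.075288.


log2(n/k) = log2(118/7) ≈ 4.075288.
2*k*log2(n/k) ≈ 2*7*4.075288 = 57.054032.
m = ceil(57.054032) = 58.

58


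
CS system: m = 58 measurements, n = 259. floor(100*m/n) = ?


100*m/n = 100*58/259 ≈ 22.3938.
floor = 22.

22


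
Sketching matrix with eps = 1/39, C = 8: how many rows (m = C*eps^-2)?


1/eps = 39.
(1/eps)^2 = 1521.
m = 8*1521 = 12168.

12168


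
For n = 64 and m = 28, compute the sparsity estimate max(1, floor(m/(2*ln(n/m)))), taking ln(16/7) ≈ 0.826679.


n/m = 64/28 = 16/7.
ln(n/m) ≈ 0.826679.
2*ln(n/m) ≈ 1.653358.
m/(2*ln(n/m)) ≈ 28/1.653358 ≈ 16.9352.
floor = 16.
k_max = max(1, 16) = 16.

16


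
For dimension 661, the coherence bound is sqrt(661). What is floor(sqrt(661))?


25^2 = 625 <= 661 < 676 = 26^2, so 25 <= sqrt(661) < 26.
floor(sqrt(661)) = 25.

25


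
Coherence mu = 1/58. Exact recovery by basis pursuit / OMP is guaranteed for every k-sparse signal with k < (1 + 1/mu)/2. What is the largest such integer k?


1/mu = 58.
1 + 1/mu = 59.
(1 + 1/mu)/2 = 29.5 is not an integer, so k_max = floor(29.5) = 29.

29


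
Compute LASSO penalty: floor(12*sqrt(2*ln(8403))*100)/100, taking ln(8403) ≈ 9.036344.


ln(8403) ≈ 9.036344.
2*ln(n) ≈ 18.072688.
sqrt(2*ln(n)) ≈ sqrt(18.072688) ≈ 4.251198.
lambda ≈ 12*4.251198 = 51.014376.
floor(lambda*100)/100 = 51.01.

51.01


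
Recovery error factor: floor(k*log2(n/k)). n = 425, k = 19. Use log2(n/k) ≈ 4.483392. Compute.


log2(n/k) = log2(425/19) ≈ 4.483392.
k*log2(n/k) ≈ 19*4.483392 = 85.184448.
floor(85.184448) = 85.

85


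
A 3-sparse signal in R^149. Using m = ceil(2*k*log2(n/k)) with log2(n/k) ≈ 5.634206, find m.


log2(n/k) = log2(149/3) ≈ 5.634206.
2*k*log2(n/k) ≈ 2*3*5.634206 = 33.805236.
m = ceil(33.805236) = 34.

34


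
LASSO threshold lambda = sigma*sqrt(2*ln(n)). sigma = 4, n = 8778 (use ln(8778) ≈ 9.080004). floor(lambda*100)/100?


ln(8778) ≈ 9.080004.
2*ln(n) ≈ 18.160008.
sqrt(2*ln(n)) ≈ sqrt(18.160008) ≈ 4.261456.
lambda ≈ 4*4.261456 = 17.045824.
floor(lambda*100)/100 = 17.04.

17.04


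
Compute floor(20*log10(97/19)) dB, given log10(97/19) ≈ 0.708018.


||x||/||e|| = 97/19.
log10(97/19) ≈ 0.708018.
20*log10(||x||/||e||) ≈ 20*0.708018 = 14.16036.
floor(14.16036) = 14.

14


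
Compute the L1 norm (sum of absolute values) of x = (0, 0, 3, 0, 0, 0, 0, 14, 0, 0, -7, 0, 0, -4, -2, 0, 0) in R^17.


Non-zero entries: [(2, 3), (7, 14), (10, -7), (13, -4), (14, -2)]
Absolute values: [3, 14, 7, 4, 2]
||x||_1 = sum = 30.

30


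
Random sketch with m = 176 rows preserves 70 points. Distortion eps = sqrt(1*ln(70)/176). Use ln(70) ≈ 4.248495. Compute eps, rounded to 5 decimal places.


ln(70) ≈ 4.248495.
1*ln(N)/m ≈ 1*4.248495/176 ≈ 0.02413918.
eps = sqrt(0.02413918) ≈ 0.1553679 ≈ 0.15537.

0.15537


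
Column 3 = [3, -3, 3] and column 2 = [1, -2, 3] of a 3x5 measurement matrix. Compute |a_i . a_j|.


Inner product: 3*1 + -3*-2 + 3*3
Products: [3, 6, 9]
Sum = 18.
|dot| = 18.

18


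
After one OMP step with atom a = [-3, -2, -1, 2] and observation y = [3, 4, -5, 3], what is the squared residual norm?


a^T a = 18.
a^T y = -6.
coeff = -6/18 = -1/3.
||r||^2 = 57.

57


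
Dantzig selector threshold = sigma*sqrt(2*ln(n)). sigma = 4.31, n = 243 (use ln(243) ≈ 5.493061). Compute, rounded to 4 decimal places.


ln(243) ≈ 5.493061.
2*ln(n) ≈ 10.986122.
sqrt(2*ln(n)) ≈ sqrt(10.986122) ≈ 3.314532.
threshold ≈ 4.31*3.314532 = 14.28563292 ≈ 14.2856.

14.2856


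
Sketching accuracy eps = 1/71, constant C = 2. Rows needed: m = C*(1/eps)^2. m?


1/eps = 71.
(1/eps)^2 = 5041.
m = 2*5041 = 10082.

10082


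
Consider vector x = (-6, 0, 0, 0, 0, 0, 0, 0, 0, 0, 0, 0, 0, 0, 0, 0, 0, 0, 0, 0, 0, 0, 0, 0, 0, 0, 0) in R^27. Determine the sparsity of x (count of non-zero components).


Non-zero positions: [0].
Sparsity = 1.

1


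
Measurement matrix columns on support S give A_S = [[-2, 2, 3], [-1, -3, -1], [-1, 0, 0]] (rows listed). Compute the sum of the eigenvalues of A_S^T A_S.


Sum of eigenvalues of A_S^T A_S = trace(A_S^T A_S) = sum of squared column norms of A_S.
A_S^T A_S diagonal: [6, 13, 10].
trace = 6 + 13 + 10 = 29.

29


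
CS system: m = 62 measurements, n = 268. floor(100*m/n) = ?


100*m/n = 100*62/268 ≈ 23.1343.
floor = 23.

23


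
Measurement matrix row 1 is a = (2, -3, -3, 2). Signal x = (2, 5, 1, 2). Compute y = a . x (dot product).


Non-zero terms: ['2*2', '-3*5', '-3*1', '2*2']
Products: [4, -15, -3, 4]
y = sum = -10.

-10


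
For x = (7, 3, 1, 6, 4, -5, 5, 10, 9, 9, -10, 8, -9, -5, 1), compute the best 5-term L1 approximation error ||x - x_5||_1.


Sorted |x_i| descending: [10, 10, 9, 9, 9, 8, 7, 6, 5, 5, 5, 4, 3, 1, 1]
Keep top 5: [10, 10, 9, 9, 9]
Tail entries: [8, 7, 6, 5, 5, 5, 4, 3, 1, 1]
L1 error = sum of tail = 45.

45


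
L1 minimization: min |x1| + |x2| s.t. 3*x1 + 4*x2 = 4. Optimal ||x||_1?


Axis intercepts:
  x1 = 4/3, x2 = 0: L1 = 4/3
  x1 = 0, x2 = 1: L1 = 1
x* = (0, 1)
||x*||_1 = 1.

1


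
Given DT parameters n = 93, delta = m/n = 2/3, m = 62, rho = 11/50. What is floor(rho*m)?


m = 2/3*93 = 62.
rho = 11/50.
rho*m = 11/50*62 = 13.64.
k = floor(13.64) = 13.

13


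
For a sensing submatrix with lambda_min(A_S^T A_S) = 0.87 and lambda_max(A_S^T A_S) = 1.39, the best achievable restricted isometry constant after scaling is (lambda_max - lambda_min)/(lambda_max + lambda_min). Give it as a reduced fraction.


lambda_max - lambda_min = 1.39 - 0.87 = 0.52.
lambda_max + lambda_min = 1.39 + 0.87 = 2.26.
delta = 0.52/2.26 = 52/226 = 26/113.

26/113


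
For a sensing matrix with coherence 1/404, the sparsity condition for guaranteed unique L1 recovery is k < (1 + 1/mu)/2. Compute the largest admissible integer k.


1/mu = 404.
1 + 1/mu = 405.
(1 + 1/mu)/2 = 202.5 is not an integer, so k_max = floor(202.5) = 202.

202


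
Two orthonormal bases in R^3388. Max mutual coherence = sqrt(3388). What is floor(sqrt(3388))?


58^2 = 3364 <= 3388 < 3481 = 59^2, so 58 <= sqrt(3388) < 59.
floor(sqrt(3388)) = 58.

58


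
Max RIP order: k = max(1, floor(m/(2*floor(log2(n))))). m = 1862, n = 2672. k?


floor(log2(2672)) = 11.
2*11 = 22.
m/(2*floor(log2(n))) = 1862/22 ≈ 84.6364.
floor = 84.
k = max(1, 84) = 84.

84


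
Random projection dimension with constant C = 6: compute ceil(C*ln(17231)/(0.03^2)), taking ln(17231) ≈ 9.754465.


ln(17231) ≈ 9.754465.
eps^2 = 0.03^2 = 0.0009.
C*ln(N)/eps^2 ≈ 6*9.754465/0.0009 ≈ 65029.7667.
m = ceil(65029.7667) = 65030.

65030


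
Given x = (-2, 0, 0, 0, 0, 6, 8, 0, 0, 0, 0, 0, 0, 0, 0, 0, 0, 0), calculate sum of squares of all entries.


Non-zero entries: [(0, -2), (5, 6), (6, 8)]
Squares: [4, 36, 64]
||x||_2^2 = sum = 104.

104


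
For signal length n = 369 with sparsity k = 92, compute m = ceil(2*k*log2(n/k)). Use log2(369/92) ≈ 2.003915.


log2(n/k) = log2(369/92) ≈ 2.003915.
2*k*log2(n/k) ≈ 2*92*2.003915 = 368.72036.
m = ceil(368.72036) = 369.

369


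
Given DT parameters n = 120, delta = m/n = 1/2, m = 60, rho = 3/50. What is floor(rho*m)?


m = 1/2*120 = 60.
rho = 3/50.
rho*m = 3/50*60 = 3.6.
k = floor(3.6) = 3.

3


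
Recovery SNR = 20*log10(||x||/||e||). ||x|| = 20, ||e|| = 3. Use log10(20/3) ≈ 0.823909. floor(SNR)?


||x||/||e|| = 20/3.
log10(20/3) ≈ 0.823909.
20*log10(||x||/||e||) ≈ 20*0.823909 = 16.47818.
floor(16.47818) = 16.

16


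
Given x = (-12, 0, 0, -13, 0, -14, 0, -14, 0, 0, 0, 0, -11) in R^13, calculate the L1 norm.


Non-zero entries: [(0, -12), (3, -13), (5, -14), (7, -14), (12, -11)]
Absolute values: [12, 13, 14, 14, 11]
||x||_1 = sum = 64.

64


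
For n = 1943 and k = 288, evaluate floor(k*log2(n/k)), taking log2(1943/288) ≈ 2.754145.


log2(n/k) = log2(1943/288) ≈ 2.754145.
k*log2(n/k) ≈ 288*2.754145 = 793.19376.
floor(793.19376) = 793.

793


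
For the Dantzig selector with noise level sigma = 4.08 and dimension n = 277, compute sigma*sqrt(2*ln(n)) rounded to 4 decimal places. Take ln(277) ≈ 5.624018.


ln(277) ≈ 5.624018.
2*ln(n) ≈ 11.248036.
sqrt(2*ln(n)) ≈ sqrt(11.248036) ≈ 3.353809.
threshold ≈ 4.08*3.353809 = 13.68354072 ≈ 13.6835.

13.6835


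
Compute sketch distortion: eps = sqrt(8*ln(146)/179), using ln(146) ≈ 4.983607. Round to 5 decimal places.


ln(146) ≈ 4.983607.
8*ln(N)/m ≈ 8*4.983607/179 ≈ 0.22273104.
eps = sqrt(0.22273104) ≈ 0.4719439 ≈ 0.47194.

0.47194


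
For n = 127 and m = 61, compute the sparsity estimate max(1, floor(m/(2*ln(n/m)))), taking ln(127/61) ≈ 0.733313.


n/m = 127/61.
ln(n/m) ≈ 0.733313.
2*ln(n/m) ≈ 1.466626.
m/(2*ln(n/m)) ≈ 61/1.466626 ≈ 41.5921.
floor = 41.
k_max = max(1, 41) = 41.

41


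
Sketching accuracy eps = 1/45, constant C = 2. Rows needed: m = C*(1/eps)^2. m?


1/eps = 45.
(1/eps)^2 = 2025.
m = 2*2025 = 4050.

4050


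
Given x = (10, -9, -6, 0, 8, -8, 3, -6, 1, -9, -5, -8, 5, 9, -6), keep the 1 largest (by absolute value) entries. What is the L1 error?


Sorted |x_i| descending: [10, 9, 9, 9, 8, 8, 8, 6, 6, 6, 5, 5, 3, 1, 0]
Keep top 1: [10]
Tail entries: [9, 9, 9, 8, 8, 8, 6, 6, 6, 5, 5, 3, 1, 0]
L1 error = sum of tail = 83.

83


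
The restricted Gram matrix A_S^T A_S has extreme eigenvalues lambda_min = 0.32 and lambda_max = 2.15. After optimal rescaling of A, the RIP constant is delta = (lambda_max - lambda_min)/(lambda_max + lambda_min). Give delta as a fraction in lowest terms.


lambda_max - lambda_min = 2.15 - 0.32 = 1.83.
lambda_max + lambda_min = 2.15 + 0.32 = 2.47.
delta = 1.83/2.47 = 183/247.

183/247


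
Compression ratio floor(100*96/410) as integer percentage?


100*m/n = 100*96/410 ≈ 23.4146.
floor = 23.

23


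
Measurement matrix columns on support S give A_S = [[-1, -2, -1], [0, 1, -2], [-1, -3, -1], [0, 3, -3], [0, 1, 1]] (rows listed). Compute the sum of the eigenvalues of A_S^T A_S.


Sum of eigenvalues of A_S^T A_S = trace(A_S^T A_S) = sum of squared column norms of A_S.
A_S^T A_S diagonal: [2, 24, 16].
trace = 2 + 24 + 16 = 42.

42


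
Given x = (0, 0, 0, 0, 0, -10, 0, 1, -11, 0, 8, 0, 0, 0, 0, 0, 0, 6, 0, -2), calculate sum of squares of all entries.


Non-zero entries: [(5, -10), (7, 1), (8, -11), (10, 8), (17, 6), (19, -2)]
Squares: [100, 1, 121, 64, 36, 4]
||x||_2^2 = sum = 326.

326


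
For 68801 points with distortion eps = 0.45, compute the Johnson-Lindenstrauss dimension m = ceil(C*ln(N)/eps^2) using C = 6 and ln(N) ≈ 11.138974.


ln(68801) ≈ 11.138974.
eps^2 = 0.45^2 = 0.2025.
C*ln(N)/eps^2 ≈ 6*11.138974/0.2025 ≈ 330.0437.
m = ceil(330.0437) = 331.

331


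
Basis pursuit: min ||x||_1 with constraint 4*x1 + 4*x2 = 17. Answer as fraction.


Axis intercepts:
  x1 = 17/4, x2 = 0: L1 = 17/4
  x1 = 0, x2 = 17/4: L1 = 17/4
x* = (17/4, 0)
||x*||_1 = 17/4.

17/4


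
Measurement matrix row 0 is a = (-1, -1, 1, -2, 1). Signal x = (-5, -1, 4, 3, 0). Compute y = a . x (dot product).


Non-zero terms: ['-1*-5', '-1*-1', '1*4', '-2*3']
Products: [5, 1, 4, -6]
y = sum = 4.

4


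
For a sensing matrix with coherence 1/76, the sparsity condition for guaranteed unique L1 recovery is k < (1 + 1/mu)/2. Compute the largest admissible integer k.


1/mu = 76.
1 + 1/mu = 77.
(1 + 1/mu)/2 = 38.5 is not an integer, so k_max = floor(38.5) = 38.

38


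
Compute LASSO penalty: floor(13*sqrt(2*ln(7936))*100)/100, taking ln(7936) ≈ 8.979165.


ln(7936) ≈ 8.979165.
2*ln(n) ≈ 17.95833.
sqrt(2*ln(n)) ≈ sqrt(17.95833) ≈ 4.237727.
lambda ≈ 13*4.237727 = 55.090451.
floor(lambda*100)/100 = 55.09.

55.09


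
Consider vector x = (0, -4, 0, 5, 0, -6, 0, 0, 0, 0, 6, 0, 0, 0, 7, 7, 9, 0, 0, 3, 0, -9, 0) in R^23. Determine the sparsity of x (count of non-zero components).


Non-zero positions: [1, 3, 5, 10, 14, 15, 16, 19, 21].
Sparsity = 9.

9


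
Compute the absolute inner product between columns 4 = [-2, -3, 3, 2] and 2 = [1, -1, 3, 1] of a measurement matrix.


Inner product: -2*1 + -3*-1 + 3*3 + 2*1
Products: [-2, 3, 9, 2]
Sum = 12.
|dot| = 12.

12


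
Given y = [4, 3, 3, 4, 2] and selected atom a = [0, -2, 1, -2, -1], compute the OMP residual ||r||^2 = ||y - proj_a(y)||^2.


a^T a = 10.
a^T y = -13.
coeff = -13/10 = -13/10.
||r||^2 = 371/10.

371/10


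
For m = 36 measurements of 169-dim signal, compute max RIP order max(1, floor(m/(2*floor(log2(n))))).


floor(log2(169)) = 7.
2*7 = 14.
m/(2*floor(log2(n))) = 36/14 ≈ 2.5714.
floor = 2.
k = max(1, 2) = 2.

2


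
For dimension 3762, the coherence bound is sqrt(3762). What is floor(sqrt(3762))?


61^2 = 3721 <= 3762 < 3844 = 62^2, so 61 <= sqrt(3762) < 62.
floor(sqrt(3762)) = 61.

61


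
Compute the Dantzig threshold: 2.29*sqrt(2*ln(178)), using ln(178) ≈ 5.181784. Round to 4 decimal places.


ln(178) ≈ 5.181784.
2*ln(n) ≈ 10.363568.
sqrt(2*ln(n)) ≈ sqrt(10.363568) ≈ 3.21925.
threshold ≈ 2.29*3.21925 = 7.3720825 ≈ 7.3721.

7.3721


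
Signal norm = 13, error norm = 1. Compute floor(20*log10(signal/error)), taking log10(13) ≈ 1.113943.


||x||/||e|| = 13/1 = 13.
log10(13) ≈ 1.113943.
20*log10(||x||/||e||) ≈ 20*1.113943 = 22.27886.
floor(22.27886) = 22.

22


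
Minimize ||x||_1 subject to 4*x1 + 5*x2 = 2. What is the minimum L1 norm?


Axis intercepts:
  x1 = 1/2, x2 = 0: L1 = 1/2
  x1 = 0, x2 = 2/5: L1 = 2/5
x* = (0, 2/5)
||x*||_1 = 2/5.

2/5


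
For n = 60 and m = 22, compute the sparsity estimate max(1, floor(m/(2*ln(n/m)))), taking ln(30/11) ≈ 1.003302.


n/m = 60/22 = 30/11.
ln(n/m) ≈ 1.003302.
2*ln(n/m) ≈ 2.006604.
m/(2*ln(n/m)) ≈ 22/2.006604 ≈ 10.9638.
floor = 10.
k_max = max(1, 10) = 10.

10


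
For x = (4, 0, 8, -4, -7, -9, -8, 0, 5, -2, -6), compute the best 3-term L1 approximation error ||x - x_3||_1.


Sorted |x_i| descending: [9, 8, 8, 7, 6, 5, 4, 4, 2, 0, 0]
Keep top 3: [9, 8, 8]
Tail entries: [7, 6, 5, 4, 4, 2, 0, 0]
L1 error = sum of tail = 28.

28


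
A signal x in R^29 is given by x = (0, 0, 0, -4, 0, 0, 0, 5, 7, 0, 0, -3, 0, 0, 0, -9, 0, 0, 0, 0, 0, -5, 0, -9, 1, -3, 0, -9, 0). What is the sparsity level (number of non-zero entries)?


Non-zero positions: [3, 7, 8, 11, 15, 21, 23, 24, 25, 27].
Sparsity = 10.

10
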